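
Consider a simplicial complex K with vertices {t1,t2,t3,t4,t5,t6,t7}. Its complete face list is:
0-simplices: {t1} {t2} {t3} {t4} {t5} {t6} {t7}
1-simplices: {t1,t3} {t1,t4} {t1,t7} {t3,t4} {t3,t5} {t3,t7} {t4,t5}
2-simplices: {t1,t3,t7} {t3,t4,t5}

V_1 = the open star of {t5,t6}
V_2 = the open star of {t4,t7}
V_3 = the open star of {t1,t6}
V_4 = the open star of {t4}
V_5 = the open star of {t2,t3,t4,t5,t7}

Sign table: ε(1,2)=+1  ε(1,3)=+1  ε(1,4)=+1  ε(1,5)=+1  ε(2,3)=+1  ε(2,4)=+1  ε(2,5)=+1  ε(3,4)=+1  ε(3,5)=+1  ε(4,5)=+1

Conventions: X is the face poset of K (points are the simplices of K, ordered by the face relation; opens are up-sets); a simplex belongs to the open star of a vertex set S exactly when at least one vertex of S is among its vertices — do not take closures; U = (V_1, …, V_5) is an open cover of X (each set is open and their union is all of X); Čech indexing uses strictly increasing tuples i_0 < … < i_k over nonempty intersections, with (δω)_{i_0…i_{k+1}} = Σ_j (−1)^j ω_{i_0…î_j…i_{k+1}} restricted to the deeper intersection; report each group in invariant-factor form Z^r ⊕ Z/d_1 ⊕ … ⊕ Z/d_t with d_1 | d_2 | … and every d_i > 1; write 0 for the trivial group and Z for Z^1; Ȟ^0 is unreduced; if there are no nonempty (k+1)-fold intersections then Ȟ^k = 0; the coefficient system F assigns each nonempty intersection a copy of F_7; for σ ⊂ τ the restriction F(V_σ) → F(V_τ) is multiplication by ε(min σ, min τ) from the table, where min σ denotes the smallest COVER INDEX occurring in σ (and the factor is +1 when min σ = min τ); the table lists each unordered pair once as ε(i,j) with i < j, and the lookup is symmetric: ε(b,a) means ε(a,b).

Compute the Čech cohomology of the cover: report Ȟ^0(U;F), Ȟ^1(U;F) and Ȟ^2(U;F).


Ȟ^0(U;F) ≅ Z/7, Ȟ^1(U;F) ≅ Z/7, Ȟ^2(U;F) ≅ 0

nerve simplices:
  V1={{t5},{t6},{t3,t5},{t4,t5},{t3,t4,t5}} V2={{t4},{t7},{t1,t4},{t1,t7},{t3,t4},{t3,t7},{t4,t5},{t1,t3,t7},{t3,t4,t5}} V3={{t1},{t6},{t1,t3},{t1,t4},{t1,t7},{t1,t3,t7}} V4={{t4},{t1,t4},{t3,t4},{t4,t5},{t3,t4,t5}} V5={{t2},{t3},{t4},{t5},{t7},{t1,t3},{t1,t4},{t1,t7},{t3,t4},{t3,t5},{t3,t7},{t4,t5},{t1,t3,t7},{t3,t4,t5}}
  V12={{t4,t5},{t3,t4,t5}} V13={{t6}} V14={{t4,t5},{t3,t4,t5}} V15={{t5},{t3,t5},{t4,t5},{t3,t4,t5}} V23={{t1,t4},{t1,t7},{t1,t3,t7}} V24={{t4},{t1,t4},{t3,t4},{t4,t5},{t3,t4,t5}} V25={{t4},{t7},{t1,t4},{t1,t7},{t3,t4},{t3,t7},{t4,t5},{t1,t3,t7},{t3,t4,t5}} V34={{t1,t4}} V35={{t1,t3},{t1,t4},{t1,t7},{t1,t3,t7}} V45={{t4},{t1,t4},{t3,t4},{t4,t5},{t3,t4,t5}}
  V124={{t4,t5},{t3,t4,t5}} V125={{t4,t5},{t3,t4,t5}} V145={{t4,t5},{t3,t4,t5}} V234={{t1,t4}} V235={{t1,t4},{t1,t7},{t1,t3,t7}} V245={{t4},{t1,t4},{t3,t4},{t4,t5},{t3,t4,t5}} V345={{t1,t4}}
  V1245={{t4,t5},{t3,t4,t5}} V2345={{t1,t4}}
C dims 5,10,7,2; δ0: rk_F7 4; δ1: rk_F7 5; δ2: rk_F7 2
degree 0: 5−4−0 = 1 → Ȟ^0 ≅ Z/7
degree 1: 10−5−4 = 1 → Ȟ^1 ≅ Z/7
degree 2: 7−2−5 = 0 → Ȟ^2 ≅ 0


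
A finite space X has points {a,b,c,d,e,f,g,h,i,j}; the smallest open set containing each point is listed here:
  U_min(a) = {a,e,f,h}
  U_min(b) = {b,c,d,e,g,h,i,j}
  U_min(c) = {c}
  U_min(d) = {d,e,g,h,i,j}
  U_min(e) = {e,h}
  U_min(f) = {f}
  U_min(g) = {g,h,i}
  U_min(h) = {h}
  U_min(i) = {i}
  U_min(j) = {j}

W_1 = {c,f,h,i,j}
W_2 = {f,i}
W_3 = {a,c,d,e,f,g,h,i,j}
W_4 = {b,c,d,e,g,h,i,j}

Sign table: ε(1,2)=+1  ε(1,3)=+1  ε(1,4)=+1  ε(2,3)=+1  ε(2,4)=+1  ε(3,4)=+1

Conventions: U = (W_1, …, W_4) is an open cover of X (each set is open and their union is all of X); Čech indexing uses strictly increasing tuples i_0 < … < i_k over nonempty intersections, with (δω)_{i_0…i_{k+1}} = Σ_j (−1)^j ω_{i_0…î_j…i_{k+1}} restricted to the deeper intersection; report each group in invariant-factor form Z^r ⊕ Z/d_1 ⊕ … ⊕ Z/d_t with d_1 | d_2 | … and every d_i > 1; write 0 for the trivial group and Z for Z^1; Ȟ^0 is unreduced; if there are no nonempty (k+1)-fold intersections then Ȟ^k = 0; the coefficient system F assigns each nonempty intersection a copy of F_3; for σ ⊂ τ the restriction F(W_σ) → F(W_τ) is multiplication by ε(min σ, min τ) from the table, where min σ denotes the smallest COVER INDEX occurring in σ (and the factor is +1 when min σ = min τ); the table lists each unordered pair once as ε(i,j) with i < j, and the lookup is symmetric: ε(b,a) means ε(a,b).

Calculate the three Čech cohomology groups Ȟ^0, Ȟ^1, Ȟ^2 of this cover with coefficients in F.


Ȟ^0(U;F) ≅ Z/3, Ȟ^1(U;F) ≅ 0 and Ȟ^2(U;F) ≅ 0

intersection data:
  W12={f,i} W13={c,f,h,i,j} W14={c,h,i,j} W23={f,i} W24={i} W34={c,d,e,g,h,i,j}
  W123={f,i} W124={i} W134={c,h,i,j} W234={i}
  W1234={i}
C dims 4,6,4,1; δ0: rk_F3 3; δ1: rk_F3 3; δ2: rk_F3 1
Ȟ^0 = (4 − 3) − 0 = 1, so Ȟ^0 ≅ Z/3
Ȟ^1 = (6 − 3) − 3 = 0, so Ȟ^1 ≅ 0
Ȟ^2 = (4 − 1) − 3 = 0, so Ȟ^2 ≅ 0


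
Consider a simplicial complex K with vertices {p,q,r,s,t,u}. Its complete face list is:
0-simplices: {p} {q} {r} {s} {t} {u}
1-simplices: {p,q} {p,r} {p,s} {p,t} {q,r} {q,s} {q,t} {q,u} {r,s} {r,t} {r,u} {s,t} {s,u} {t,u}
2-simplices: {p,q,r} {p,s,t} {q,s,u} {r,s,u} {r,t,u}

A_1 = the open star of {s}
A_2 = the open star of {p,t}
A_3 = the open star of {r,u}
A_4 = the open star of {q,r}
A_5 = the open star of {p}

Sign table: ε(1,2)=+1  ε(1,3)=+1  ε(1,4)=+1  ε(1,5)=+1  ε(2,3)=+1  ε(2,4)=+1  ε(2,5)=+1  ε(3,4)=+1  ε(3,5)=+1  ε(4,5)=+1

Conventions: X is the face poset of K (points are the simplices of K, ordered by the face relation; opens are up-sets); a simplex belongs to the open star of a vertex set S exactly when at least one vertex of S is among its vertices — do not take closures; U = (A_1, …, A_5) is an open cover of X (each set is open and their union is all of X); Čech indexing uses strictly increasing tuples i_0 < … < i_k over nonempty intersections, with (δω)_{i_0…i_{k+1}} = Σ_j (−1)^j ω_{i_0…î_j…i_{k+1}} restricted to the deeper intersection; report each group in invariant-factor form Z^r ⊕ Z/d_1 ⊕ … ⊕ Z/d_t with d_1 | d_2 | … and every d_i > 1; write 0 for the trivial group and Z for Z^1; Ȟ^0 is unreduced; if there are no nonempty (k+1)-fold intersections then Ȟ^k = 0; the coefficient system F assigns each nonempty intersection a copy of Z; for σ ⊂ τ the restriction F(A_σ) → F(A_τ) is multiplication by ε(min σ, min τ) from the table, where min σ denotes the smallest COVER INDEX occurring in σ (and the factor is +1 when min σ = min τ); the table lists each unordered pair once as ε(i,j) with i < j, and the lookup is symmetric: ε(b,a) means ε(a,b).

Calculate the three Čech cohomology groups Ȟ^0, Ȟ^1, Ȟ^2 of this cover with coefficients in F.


cover nerve:
  A1={{s},{p,s},{q,s},{r,s},{s,t},{s,u},{p,s,t},{q,s,u},{r,s,u}} A2={{p},{t},{p,q},{p,r},{p,s},{p,t},{q,t},{r,t},{s,t},{t,u},{p,q,r},{p,s,t},{r,t,u}} A3={{r},{u},{p,r},{q,r},{q,u},{r,s},{r,t},{r,u},{s,u},{t,u},{p,q,r},{q,s,u},{r,s,u},{r,t,u}} A4={{q},{r},{p,q},{p,r},{q,r},{q,s},{q,t},{q,u},{r,s},{r,t},{r,u},{p,q,r},{q,s,u},{r,s,u},{r,t,u}} A5={{p},{p,q},{p,r},{p,s},{p,t},{p,q,r},{p,s,t}}
  A12={{p,s},{s,t},{p,s,t}} A13={{r,s},{s,u},{q,s,u},{r,s,u}} A14={{q,s},{r,s},{q,s,u},{r,s,u}} A15={{p,s},{p,s,t}} A23={{p,r},{r,t},{t,u},{p,q,r},{r,t,u}} A24={{p,q},{p,r},{q,t},{r,t},{p,q,r},{r,t,u}} A25={{p},{p,q},{p,r},{p,s},{p,t},{p,q,r},{p,s,t}} A34={{r},{p,r},{q,r},{q,u},{r,s},{r,t},{r,u},{p,q,r},{q,s,u},{r,s,u},{r,t,u}} A35={{p,r},{p,q,r}} A45={{p,q},{p,r},{p,q,r}}
  A125={{p,s},{p,s,t}} A134={{r,s},{q,s,u},{r,s,u}} A234={{p,r},{r,t},{p,q,r},{r,t,u}} A235={{p,r},{p,q,r}} A245={{p,q},{p,r},{p,q,r}} A345={{p,r},{p,q,r}}
  A2345={{p,r},{p,q,r}}
C dims 5,10,6,1; δ0: rk 4, SNF 1^4; δ1: rk 5, SNF 1^5; δ2: rk 1, SNF 1^1
Ȟ^0: (5−4)−0=1 ⇒ Z
Ȟ^1: (10−5)−4=1 ⇒ Z
Ȟ^2: (6−1)−5=0 ⇒ 0

Ȟ^0 ≅ Z, Ȟ^1 ≅ Z, Ȟ^2 ≅ 0


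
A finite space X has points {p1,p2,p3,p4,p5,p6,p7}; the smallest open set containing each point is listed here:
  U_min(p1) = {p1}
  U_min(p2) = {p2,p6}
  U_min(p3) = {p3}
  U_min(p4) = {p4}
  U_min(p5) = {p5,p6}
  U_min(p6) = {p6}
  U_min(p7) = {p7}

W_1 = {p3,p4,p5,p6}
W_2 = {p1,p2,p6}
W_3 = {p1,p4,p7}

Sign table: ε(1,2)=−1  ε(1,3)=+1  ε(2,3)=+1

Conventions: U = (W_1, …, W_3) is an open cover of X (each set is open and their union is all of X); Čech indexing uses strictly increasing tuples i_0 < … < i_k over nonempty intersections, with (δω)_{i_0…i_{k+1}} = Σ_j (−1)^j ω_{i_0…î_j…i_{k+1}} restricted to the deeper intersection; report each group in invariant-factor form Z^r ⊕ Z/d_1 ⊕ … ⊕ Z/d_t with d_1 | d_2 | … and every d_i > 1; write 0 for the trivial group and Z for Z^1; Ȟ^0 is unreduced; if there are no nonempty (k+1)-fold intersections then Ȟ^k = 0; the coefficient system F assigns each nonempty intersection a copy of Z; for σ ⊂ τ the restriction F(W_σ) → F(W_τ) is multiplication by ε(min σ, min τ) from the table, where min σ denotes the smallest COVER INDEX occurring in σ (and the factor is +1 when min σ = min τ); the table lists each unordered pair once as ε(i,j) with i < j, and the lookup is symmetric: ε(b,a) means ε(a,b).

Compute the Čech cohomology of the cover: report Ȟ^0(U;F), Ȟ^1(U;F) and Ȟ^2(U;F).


cover nerve:
  W12={p6} W13={p4} W23={p1}
C dims 3,3; δ0: rk 3, SNF 1^2·2
Ȟ^0: (3−3)−0=0 ⇒ 0
Ȟ^1: (3−0)−3=0 plus torsion [2] ⇒ Z/2
Ȟ^2: (0−0)−0=0 ⇒ 0

Ȟ^0 = 0; Ȟ^1 = Z/2; Ȟ^2 = 0


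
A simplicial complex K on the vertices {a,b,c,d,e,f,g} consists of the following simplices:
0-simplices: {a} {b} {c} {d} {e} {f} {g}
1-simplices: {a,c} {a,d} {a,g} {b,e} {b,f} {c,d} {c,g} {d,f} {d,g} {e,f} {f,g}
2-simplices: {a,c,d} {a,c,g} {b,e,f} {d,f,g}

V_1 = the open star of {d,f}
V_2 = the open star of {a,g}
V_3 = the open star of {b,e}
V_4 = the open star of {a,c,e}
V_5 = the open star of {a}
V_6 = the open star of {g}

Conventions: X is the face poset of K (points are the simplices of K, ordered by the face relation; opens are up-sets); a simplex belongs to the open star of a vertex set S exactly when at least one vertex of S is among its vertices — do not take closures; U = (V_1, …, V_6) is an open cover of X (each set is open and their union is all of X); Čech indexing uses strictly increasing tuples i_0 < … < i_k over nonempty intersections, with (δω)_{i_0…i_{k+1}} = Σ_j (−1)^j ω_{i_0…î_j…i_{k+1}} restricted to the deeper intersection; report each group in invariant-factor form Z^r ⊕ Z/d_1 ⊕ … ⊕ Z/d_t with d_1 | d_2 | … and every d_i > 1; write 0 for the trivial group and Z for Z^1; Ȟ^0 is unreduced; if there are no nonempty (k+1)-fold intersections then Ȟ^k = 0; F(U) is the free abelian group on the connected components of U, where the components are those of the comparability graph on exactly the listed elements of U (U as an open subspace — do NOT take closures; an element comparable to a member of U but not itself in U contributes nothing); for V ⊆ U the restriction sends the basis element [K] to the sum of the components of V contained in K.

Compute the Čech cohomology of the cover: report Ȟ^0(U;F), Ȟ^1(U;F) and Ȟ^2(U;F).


nerve of the cover:
  V1={{d},{f},{a,d},{b,f},{c,d},{d,f},{d,g},{e,f},{f,g},{a,c,d},{b,e,f},{d,f,g}} V2={{a},{g},{a,c},{a,d},{a,g},{c,g},{d,g},{f,g},{a,c,d},{a,c,g},{d,f,g}} V3={{b},{e},{b,e},{b,f},{e,f},{b,e,f}} V4={{a},{c},{e},{a,c},{a,d},{a,g},{b,e},{c,d},{c,g},{e,f},{a,c,d},{a,c,g},{b,e,f}} V5={{a},{a,c},{a,d},{a,g},{a,c,d},{a,c,g}} V6={{g},{a,g},{c,g},{d,g},{f,g},{a,c,g},{d,f,g}}
  V12={{a,d},{d,g},{f,g},{a,c,d},{d,f,g}} V13={{b,f},{e,f},{b,e,f}} V14={{a,d},{c,d},{e,f},{a,c,d},{b,e,f}} V15={{a,d},{a,c,d}} V16={{d,g},{f,g},{d,f,g}} V24={{a},{a,c},{a,d},{a,g},{c,g},{a,c,d},{a,c,g}} V25={{a},{a,c},{a,d},{a,g},{a,c,d},{a,c,g}} V26={{g},{a,g},{c,g},{d,g},{f,g},{a,c,g},{d,f,g}} V34={{e},{b,e},{e,f},{b,e,f}} V45={{a},{a,c},{a,d},{a,g},{a,c,d},{a,c,g}} V46={{a,g},{c,g},{a,c,g}} V56={{a,g},{a,c,g}}
  V124={{a,d},{a,c,d}} V125={{a,d},{a,c,d}} V126={{d,g},{f,g},{d,f,g}} V134={{e,f},{b,e,f}} V145={{a,d},{a,c,d}} V245={{a},{a,c},{a,d},{a,g},{a,c,d},{a,c,g}} V246={{a,g},{c,g},{a,c,g}} V256={{a,g},{a,c,g}} V456={{a,g},{a,c,g}}
  V1245={{a,d},{a,c,d}} V2456={{a,g},{a,c,g}}
components per intersection:
  V1: {{d},{f},{a,d},{b,f},{c,d},{d,f},{d,g},{e,f},{f,g},{a,c,d},{b,e,f},{d,f,g}}
  V2: {{a},{g},{a,c},{a,d},{a,g},{c,g},{d,g},{f,g},{a,c,d},{a,c,g},{d,f,g}}
  V3: {{b},{e},{b,e},{b,f},{e,f},{b,e,f}}
  V4: {{a},{c},{a,c},{a,d},{a,g},{c,d},{c,g},{a,c,d},{a,c,g}} {{e},{b,e},{e,f},{b,e,f}}
  V5: {{a},{a,c},{a,d},{a,g},{a,c,d},{a,c,g}}
  V6: {{g},{a,g},{c,g},{d,g},{f,g},{a,c,g},{d,f,g}}
  V12: {{a,d},{a,c,d}} {{d,g},{f,g},{d,f,g}}
  V13: {{b,f},{e,f},{b,e,f}}
  V14: {{a,d},{c,d},{a,c,d}} {{e,f},{b,e,f}}
  V15: {{a,d},{a,c,d}}
  V16: {{d,g},{f,g},{d,f,g}}
  V24: {{a},{a,c},{a,d},{a,g},{c,g},{a,c,d},{a,c,g}}
  V25: {{a},{a,c},{a,d},{a,g},{a,c,d},{a,c,g}}
  V26: {{g},{a,g},{c,g},{d,g},{f,g},{a,c,g},{d,f,g}}
  V34: {{e},{b,e},{e,f},{b,e,f}}
  V45: {{a},{a,c},{a,d},{a,g},{a,c,d},{a,c,g}}
  V46: {{a,g},{c,g},{a,c,g}}
  V56: {{a,g},{a,c,g}}
  V124: {{a,d},{a,c,d}}
  V125: {{a,d},{a,c,d}}
  V126: {{d,g},{f,g},{d,f,g}}
  V134: {{e,f},{b,e,f}}
  V145: {{a,d},{a,c,d}}
  V245: {{a},{a,c},{a,d},{a,g},{a,c,d},{a,c,g}}
  V246: {{a,g},{c,g},{a,c,g}}
  V256: {{a,g},{a,c,g}}
  V456: {{a,g},{a,c,g}}
  V1245: {{a,d},{a,c,d}}
  V2456: {{a,g},{a,c,g}}
C dims 7,14,9,2; δ0: rk 6, SNF 1^6; δ1: rk 7, SNF 1^7; δ2: rk 2, SNF 1^2
Ȟ^0 = (7 − 6) − 0 = 1, so Ȟ^0 ≅ Z
Ȟ^1 = (14 − 7) − 6 = 1, so Ȟ^1 ≅ Z
Ȟ^2 = (9 − 2) − 7 = 0, so Ȟ^2 ≅ 0

Ȟ^0(U;F) ≅ Z, Ȟ^1(U;F) ≅ Z, Ȟ^2(U;F) ≅ 0


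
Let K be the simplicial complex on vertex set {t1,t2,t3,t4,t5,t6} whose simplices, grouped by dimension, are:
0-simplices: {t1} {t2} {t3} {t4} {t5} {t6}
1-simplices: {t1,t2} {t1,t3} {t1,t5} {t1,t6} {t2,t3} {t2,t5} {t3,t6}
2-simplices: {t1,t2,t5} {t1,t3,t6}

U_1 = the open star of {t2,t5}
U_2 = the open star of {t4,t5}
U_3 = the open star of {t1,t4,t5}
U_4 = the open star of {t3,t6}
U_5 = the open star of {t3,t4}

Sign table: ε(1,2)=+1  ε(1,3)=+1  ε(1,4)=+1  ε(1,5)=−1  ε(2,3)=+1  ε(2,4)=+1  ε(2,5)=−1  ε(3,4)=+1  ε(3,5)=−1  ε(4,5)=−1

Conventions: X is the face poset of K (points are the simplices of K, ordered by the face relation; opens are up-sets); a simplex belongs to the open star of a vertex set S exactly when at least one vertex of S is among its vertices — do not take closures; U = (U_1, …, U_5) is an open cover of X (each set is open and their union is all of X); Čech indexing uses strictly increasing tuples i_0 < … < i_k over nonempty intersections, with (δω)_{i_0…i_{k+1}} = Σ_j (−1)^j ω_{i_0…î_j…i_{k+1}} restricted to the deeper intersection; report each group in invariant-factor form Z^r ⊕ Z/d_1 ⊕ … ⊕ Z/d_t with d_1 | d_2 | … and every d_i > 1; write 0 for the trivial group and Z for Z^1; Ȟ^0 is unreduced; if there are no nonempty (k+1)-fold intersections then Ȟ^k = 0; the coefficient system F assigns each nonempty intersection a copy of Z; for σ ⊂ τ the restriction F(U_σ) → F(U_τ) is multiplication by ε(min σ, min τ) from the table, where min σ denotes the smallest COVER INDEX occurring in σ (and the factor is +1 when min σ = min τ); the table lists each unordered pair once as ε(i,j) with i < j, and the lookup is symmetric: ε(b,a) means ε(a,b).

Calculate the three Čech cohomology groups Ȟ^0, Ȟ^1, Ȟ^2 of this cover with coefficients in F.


nerve simplices:
  U1={{t2},{t5},{t1,t2},{t1,t5},{t2,t3},{t2,t5},{t1,t2,t5}} U2={{t4},{t5},{t1,t5},{t2,t5},{t1,t2,t5}} U3={{t1},{t4},{t5},{t1,t2},{t1,t3},{t1,t5},{t1,t6},{t2,t5},{t1,t2,t5},{t1,t3,t6}} U4={{t3},{t6},{t1,t3},{t1,t6},{t2,t3},{t3,t6},{t1,t3,t6}} U5={{t3},{t4},{t1,t3},{t2,t3},{t3,t6},{t1,t3,t6}}
  U12={{t5},{t1,t5},{t2,t5},{t1,t2,t5}} U13={{t5},{t1,t2},{t1,t5},{t2,t5},{t1,t2,t5}} U14={{t2,t3}} U15={{t2,t3}} U23={{t4},{t5},{t1,t5},{t2,t5},{t1,t2,t5}} U25={{t4}} U34={{t1,t3},{t1,t6},{t1,t3,t6}} U35={{t4},{t1,t3},{t1,t3,t6}} U45={{t3},{t1,t3},{t2,t3},{t3,t6},{t1,t3,t6}}
  U123={{t5},{t1,t5},{t2,t5},{t1,t2,t5}} U145={{t2,t3}} U235={{t4}} U345={{t1,t3},{t1,t3,t6}}
C dims 5,9,4; δ0: rk 4, SNF 1^4; δ1: rk 4, SNF 1^4
degree 0: 5−4−0 = 1 → Ȟ^0 ≅ Z
degree 1: 9−4−4 = 1 → Ȟ^1 ≅ Z
degree 2: 4−0−4 = 0 → Ȟ^2 ≅ 0

Ȟ^0(U;F) ≅ Z, Ȟ^1(U;F) ≅ Z, Ȟ^2(U;F) ≅ 0


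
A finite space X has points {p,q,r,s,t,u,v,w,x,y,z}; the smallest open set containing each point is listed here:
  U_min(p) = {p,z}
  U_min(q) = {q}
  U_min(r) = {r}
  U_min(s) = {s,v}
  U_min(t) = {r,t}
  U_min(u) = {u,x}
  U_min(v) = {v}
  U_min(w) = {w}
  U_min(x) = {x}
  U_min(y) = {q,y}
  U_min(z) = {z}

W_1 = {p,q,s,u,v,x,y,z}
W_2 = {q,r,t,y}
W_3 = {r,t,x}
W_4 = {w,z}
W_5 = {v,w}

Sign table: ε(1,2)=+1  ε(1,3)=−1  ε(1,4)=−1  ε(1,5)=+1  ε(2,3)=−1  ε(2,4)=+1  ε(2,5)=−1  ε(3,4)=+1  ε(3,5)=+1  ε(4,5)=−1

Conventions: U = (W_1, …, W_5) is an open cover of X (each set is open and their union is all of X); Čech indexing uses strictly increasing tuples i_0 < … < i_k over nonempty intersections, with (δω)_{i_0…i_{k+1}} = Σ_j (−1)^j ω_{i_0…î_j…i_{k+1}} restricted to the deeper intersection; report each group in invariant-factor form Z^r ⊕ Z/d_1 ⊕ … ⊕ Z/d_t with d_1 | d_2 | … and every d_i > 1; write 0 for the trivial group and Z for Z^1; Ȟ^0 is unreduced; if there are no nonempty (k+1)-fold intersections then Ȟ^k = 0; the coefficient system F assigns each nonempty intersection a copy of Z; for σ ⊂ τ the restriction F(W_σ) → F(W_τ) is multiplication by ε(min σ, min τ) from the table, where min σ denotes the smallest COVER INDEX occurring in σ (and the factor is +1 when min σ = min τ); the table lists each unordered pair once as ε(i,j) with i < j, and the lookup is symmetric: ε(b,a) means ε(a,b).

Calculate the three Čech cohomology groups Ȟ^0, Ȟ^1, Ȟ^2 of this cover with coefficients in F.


nerve of the cover:
  W12={q,y} W13={x} W14={z} W15={v} W23={r,t} W45={w}
C dims 5,6; δ0: rk 4, SNF 1^4
Ȟ^0 = (5 − 4) − 0 = 1, so Ȟ^0 ≅ Z
Ȟ^1 = (6 − 0) − 4 = 2, so Ȟ^1 ≅ Z^2
Ȟ^2 = (0 − 0) − 0 = 0, so Ȟ^2 ≅ 0

Ȟ^0 = Z, Ȟ^1 = Z^2 and Ȟ^2 = 0


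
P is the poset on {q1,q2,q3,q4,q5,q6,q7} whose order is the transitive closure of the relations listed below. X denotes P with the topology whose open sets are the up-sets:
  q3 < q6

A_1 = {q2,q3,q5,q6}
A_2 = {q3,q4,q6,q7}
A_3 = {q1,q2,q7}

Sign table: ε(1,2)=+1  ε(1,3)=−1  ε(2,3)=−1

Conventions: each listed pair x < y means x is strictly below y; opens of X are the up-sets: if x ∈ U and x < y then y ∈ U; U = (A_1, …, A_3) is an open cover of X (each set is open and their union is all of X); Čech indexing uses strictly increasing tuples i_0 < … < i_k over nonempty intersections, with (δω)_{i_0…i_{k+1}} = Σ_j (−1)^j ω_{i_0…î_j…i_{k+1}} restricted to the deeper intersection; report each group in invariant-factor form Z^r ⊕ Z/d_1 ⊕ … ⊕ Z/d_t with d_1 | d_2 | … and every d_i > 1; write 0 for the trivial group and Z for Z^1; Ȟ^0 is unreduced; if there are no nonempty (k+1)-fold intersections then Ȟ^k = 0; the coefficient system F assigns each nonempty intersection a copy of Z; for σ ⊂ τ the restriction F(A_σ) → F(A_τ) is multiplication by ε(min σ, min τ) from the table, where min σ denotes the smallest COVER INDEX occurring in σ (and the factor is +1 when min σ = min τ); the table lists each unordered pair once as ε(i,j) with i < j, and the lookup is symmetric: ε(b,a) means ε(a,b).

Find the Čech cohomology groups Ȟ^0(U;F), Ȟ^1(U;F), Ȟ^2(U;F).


nonempty intersections:
  A12={q3,q6} A13={q2} A23={q7}
C dims 3,3; δ0: rk 2, SNF 1^2
Ȟ^0: (3−2)−0=1 ⇒ Z
Ȟ^1: (3−0)−2=1 ⇒ Z
Ȟ^2: (0−0)−0=0 ⇒ 0

Ȟ^0 ≅ Z; Ȟ^1 ≅ Z; Ȟ^2 ≅ 0


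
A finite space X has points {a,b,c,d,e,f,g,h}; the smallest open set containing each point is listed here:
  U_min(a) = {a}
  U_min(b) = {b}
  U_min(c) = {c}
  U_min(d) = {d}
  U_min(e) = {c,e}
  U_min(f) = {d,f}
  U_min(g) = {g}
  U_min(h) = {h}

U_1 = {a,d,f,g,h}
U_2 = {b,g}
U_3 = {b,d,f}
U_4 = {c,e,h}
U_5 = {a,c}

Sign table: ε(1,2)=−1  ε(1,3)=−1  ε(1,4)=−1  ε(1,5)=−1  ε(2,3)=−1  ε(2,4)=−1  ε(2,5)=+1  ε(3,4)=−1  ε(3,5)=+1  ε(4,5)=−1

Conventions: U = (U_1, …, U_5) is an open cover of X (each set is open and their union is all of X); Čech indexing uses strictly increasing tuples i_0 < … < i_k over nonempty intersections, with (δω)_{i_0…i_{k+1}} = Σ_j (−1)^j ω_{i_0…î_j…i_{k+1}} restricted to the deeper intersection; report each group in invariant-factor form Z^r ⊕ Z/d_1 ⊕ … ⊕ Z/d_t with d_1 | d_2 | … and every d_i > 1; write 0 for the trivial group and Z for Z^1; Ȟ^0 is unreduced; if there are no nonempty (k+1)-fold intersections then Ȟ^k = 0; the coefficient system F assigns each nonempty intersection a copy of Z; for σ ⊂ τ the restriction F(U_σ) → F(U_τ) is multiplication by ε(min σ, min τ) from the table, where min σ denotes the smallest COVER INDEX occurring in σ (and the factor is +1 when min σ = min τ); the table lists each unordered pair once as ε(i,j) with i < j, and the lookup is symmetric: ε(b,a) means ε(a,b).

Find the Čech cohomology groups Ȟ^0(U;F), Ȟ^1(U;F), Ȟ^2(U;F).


nerve simplices:
  U12={g} U13={d,f} U14={h} U15={a} U23={b} U45={c}
C dims 5,6; δ0: rk 5, SNF 1^4·2
degree 0: 5−5−0 = 0 → Ȟ^0 ≅ 0
degree 1: 6−0−5 = 1 plus torsion [2] → Ȟ^1 ≅ Z ⊕ Z/2
degree 2: 0−0−0 = 0 → Ȟ^2 ≅ 0

Ȟ^0 ≅ 0, Ȟ^1 ≅ Z ⊕ Z/2 and Ȟ^2 ≅ 0


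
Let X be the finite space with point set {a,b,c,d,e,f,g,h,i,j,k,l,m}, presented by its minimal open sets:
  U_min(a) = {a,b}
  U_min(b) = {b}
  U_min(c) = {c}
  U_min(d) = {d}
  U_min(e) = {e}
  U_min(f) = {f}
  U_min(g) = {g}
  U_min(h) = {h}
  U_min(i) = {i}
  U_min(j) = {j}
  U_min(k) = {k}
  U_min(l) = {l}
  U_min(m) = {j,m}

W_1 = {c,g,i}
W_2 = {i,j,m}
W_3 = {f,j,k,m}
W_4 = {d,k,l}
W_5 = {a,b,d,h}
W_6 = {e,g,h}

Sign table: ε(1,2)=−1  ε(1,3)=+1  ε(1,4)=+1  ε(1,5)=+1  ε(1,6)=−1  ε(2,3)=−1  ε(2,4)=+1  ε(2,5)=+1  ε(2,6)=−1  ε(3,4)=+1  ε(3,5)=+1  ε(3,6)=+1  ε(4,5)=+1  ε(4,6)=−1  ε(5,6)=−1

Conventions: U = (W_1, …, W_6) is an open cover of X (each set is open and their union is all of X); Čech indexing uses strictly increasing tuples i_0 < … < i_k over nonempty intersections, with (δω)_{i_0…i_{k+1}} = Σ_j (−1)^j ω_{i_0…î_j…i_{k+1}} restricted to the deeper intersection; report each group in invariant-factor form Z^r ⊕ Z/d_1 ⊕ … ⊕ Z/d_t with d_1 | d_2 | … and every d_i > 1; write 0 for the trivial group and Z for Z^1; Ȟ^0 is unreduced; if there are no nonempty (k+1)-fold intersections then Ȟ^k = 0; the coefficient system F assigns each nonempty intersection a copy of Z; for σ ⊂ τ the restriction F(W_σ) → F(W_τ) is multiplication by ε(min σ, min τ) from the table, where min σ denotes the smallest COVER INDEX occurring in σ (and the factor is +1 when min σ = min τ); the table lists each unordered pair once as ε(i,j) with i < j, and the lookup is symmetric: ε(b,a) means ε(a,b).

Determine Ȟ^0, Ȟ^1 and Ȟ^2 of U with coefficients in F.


Ȟ^0 = Z; Ȟ^1 = Z; Ȟ^2 = 0

nerve simplices:
  W12={i} W16={g} W23={j,m} W34={k} W45={d} W56={h}
C dims 6,6; δ0: rk 5, SNF 1^5
degree 0: 6−5−0 = 1 → Ȟ^0 ≅ Z
degree 1: 6−0−5 = 1 → Ȟ^1 ≅ Z
degree 2: 0−0−0 = 0 → Ȟ^2 ≅ 0


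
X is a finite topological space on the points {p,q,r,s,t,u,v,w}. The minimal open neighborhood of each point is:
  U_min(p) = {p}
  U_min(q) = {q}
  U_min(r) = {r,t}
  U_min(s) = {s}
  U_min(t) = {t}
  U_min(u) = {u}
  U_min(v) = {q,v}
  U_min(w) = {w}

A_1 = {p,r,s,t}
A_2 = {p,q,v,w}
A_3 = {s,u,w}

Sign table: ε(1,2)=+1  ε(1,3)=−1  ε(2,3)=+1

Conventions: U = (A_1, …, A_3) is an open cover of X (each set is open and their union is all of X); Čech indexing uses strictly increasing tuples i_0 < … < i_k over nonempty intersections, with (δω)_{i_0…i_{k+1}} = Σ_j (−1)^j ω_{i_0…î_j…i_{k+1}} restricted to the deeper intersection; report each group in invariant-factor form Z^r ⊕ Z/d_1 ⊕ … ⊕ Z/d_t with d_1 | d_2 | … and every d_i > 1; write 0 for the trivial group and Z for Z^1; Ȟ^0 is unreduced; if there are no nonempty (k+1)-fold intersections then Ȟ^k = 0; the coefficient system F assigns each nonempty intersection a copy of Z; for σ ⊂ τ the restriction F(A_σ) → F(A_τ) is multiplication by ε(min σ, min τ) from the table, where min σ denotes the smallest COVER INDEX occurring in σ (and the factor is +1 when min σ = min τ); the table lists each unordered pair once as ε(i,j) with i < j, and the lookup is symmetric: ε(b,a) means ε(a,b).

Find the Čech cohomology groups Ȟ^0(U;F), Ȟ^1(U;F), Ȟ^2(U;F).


nerve simplices:
  A12={p} A13={s} A23={w}
C dims 3,3; δ0: rk 3, SNF 1^2·2
degree 0: 3−3−0 = 0 → Ȟ^0 ≅ 0
degree 1: 3−0−3 = 0 plus torsion [2] → Ȟ^1 ≅ Z/2
degree 2: 0−0−0 = 0 → Ȟ^2 ≅ 0

Ȟ^0 = 0,  Ȟ^1 = Z/2,  Ȟ^2 = 0


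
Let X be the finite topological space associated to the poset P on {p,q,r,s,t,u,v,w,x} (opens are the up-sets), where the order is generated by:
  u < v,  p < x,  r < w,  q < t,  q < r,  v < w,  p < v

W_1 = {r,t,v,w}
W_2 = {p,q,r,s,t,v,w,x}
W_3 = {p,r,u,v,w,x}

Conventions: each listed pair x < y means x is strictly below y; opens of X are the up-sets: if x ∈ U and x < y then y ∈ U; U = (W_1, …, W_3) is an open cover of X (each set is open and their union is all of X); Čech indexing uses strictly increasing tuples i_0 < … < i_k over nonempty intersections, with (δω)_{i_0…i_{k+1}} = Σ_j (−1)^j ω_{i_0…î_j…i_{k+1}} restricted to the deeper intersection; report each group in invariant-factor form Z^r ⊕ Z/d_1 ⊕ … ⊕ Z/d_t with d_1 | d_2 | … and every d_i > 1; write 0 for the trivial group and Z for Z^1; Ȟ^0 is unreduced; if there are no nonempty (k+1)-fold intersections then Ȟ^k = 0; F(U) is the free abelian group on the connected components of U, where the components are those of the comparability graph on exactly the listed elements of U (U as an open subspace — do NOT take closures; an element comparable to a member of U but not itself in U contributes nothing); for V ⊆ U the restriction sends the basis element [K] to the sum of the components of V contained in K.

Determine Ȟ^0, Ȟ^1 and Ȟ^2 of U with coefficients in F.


Ȟ^0 = Z^2,  Ȟ^1 = 0,  Ȟ^2 = 0

nerve of the cover:
  W12={r,t,v,w} W13={r,v,w} W23={p,r,v,w,x}
  W123={r,v,w}
components per intersection:
  W1: {r,v,w} {t}
  W2: {p,q,r,t,v,w,x} {s}
  W3: {p,r,u,v,w,x}
  W12: {r,v,w} {t}
  W13: {r,v,w}
  W23: {p,r,v,w,x}
  W123: {r,v,w}
C dims 5,4,1; δ0: rk 3, SNF 1^3; δ1: rk 1, SNF 1^1
Ȟ^0 = (5 − 3) − 0 = 2, so Ȟ^0 ≅ Z^2
Ȟ^1 = (4 − 1) − 3 = 0, so Ȟ^1 ≅ 0
Ȟ^2 = (1 − 0) − 1 = 0, so Ȟ^2 ≅ 0


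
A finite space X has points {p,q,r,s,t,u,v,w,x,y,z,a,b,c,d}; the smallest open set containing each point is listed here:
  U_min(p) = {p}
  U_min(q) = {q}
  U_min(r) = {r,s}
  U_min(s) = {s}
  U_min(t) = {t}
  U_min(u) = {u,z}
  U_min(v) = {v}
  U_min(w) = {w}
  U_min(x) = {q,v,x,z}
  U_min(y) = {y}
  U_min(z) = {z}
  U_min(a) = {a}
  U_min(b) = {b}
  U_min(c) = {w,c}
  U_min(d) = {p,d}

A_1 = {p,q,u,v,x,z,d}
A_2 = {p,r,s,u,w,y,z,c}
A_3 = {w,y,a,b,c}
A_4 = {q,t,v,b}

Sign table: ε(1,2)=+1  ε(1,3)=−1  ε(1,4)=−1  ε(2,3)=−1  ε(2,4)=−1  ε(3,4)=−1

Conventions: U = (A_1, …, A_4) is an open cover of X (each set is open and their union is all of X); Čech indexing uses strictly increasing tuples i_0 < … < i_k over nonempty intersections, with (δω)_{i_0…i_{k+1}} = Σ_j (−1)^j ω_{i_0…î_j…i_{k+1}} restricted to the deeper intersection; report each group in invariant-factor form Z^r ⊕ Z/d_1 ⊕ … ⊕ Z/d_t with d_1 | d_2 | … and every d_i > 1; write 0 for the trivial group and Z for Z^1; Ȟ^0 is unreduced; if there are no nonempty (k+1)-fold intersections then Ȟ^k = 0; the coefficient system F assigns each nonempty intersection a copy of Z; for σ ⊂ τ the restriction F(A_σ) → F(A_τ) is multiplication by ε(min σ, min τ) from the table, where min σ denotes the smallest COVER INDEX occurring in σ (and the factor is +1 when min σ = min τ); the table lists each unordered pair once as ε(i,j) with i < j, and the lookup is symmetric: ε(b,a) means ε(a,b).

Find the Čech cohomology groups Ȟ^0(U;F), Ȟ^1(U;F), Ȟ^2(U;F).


Ȟ^0 ≅ 0, Ȟ^1 ≅ Z/2, Ȟ^2 ≅ 0

nonempty intersections:
  A12={p,u,z} A14={q,v} A23={w,y,c} A34={b}
C dims 4,4; δ0: rk 4, SNF 1^3·2
Ȟ^0: (4−4)−0=0 ⇒ 0
Ȟ^1: (4−0)−4=0 plus torsion [2] ⇒ Z/2
Ȟ^2: (0−0)−0=0 ⇒ 0


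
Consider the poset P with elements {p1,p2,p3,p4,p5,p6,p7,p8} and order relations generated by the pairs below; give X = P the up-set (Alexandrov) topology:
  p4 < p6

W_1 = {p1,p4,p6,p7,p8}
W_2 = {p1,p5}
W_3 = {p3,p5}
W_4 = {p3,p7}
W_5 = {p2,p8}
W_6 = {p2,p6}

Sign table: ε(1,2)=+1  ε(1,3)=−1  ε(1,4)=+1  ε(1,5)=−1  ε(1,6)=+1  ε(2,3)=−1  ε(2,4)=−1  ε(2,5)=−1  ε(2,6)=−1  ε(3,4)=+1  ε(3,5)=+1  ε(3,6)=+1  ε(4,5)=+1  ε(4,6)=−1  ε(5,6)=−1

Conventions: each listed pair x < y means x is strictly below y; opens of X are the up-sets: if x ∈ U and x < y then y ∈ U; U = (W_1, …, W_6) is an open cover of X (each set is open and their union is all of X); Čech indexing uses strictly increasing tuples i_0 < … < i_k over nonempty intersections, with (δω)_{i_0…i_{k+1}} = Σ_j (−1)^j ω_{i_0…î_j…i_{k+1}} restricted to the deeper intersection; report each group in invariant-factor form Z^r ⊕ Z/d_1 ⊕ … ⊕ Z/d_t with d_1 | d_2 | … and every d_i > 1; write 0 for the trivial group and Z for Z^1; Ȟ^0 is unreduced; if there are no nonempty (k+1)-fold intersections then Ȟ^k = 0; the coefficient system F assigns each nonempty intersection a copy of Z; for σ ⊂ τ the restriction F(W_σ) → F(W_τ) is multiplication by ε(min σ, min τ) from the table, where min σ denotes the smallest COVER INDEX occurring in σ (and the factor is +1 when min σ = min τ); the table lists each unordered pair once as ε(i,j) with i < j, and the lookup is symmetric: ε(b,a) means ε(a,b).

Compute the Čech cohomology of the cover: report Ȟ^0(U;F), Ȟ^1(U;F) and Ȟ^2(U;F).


cover nerve:
  W12={p1} W14={p7} W15={p8} W16={p6} W23={p5} W34={p3} W56={p2}
C dims 6,7; δ0: rk 6, SNF 1^5·2
Ȟ^0: (6−6)−0=0 ⇒ 0
Ȟ^1: (7−0)−6=1 plus torsion [2] ⇒ Z ⊕ Z/2
Ȟ^2: (0−0)−0=0 ⇒ 0

Ȟ^0(U;F) ≅ 0,  Ȟ^1(U;F) ≅ Z ⊕ Z/2,  Ȟ^2(U;F) ≅ 0


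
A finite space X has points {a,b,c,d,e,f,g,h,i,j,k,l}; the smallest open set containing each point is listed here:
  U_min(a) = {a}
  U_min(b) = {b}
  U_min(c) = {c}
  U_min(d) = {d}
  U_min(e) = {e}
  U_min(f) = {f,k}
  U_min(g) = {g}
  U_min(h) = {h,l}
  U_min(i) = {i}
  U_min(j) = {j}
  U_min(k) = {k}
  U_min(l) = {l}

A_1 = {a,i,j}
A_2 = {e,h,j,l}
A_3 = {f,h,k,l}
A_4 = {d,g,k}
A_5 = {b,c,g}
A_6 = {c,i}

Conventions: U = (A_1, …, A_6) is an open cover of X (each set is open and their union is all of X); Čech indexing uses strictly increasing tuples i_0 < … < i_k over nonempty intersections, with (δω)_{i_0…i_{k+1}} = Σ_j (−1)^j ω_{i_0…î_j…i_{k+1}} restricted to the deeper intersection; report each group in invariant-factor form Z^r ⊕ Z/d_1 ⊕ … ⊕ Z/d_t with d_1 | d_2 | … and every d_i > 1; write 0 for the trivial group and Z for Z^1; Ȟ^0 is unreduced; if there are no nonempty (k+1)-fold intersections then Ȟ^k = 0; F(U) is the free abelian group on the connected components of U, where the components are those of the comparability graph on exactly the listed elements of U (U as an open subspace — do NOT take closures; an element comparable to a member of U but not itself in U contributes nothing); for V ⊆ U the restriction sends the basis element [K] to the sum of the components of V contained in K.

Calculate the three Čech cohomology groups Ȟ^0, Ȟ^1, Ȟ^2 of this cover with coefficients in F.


Ȟ^0(U;F) ≅ Z^10, Ȟ^1(U;F) ≅ 0 and Ȟ^2(U;F) ≅ 0

nerve simplices:
  A12={j} A16={i} A23={h,l} A34={k} A45={g} A56={c}
components per intersection:
  A1: {a} {i} {j}
  A2: {e} {h,l} {j}
  A3: {f,k} {h,l}
  A4: {d} {g} {k}
  A5: {b} {c} {g}
  A6: {c} {i}
  A12: {j}
  A16: {i}
  A23: {h,l}
  A34: {k}
  A45: {g}
  A56: {c}
C dims 16,6; δ0: rk 6, SNF 1^6
degree 0: 16−6−0 = 10 → Ȟ^0 ≅ Z^10
degree 1: 6−0−6 = 0 → Ȟ^1 ≅ 0
degree 2: 0−0−0 = 0 → Ȟ^2 ≅ 0


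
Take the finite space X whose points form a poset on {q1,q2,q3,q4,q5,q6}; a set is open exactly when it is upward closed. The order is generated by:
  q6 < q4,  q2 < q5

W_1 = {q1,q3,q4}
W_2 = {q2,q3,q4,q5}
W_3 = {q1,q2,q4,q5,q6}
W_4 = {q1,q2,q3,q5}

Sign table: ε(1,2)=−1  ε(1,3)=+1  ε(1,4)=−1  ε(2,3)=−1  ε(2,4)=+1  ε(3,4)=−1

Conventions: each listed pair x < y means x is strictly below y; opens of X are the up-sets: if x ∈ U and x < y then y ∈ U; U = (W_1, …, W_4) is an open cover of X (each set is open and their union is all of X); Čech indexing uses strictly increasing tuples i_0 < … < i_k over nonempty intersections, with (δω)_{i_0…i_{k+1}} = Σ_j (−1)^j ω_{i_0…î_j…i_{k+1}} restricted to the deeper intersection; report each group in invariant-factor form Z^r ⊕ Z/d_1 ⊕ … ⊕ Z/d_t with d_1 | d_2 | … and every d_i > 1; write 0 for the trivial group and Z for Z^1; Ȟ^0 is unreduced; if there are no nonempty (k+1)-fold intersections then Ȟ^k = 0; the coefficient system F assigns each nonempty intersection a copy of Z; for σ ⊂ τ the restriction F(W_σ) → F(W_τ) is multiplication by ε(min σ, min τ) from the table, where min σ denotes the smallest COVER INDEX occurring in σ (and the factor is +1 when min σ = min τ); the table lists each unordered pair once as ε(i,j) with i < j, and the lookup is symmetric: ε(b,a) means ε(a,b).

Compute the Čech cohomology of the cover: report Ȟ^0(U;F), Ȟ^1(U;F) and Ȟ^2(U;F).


Ȟ^0 = Z, Ȟ^1 = 0, Ȟ^2 = Z

intersection data:
  W12={q3,q4} W13={q1,q4} W14={q1,q3} W23={q2,q4,q5} W24={q2,q3,q5} W34={q1,q2,q5}
  W123={q4} W124={q3} W134={q1} W234={q2,q5}
C dims 4,6,4; δ0: rk 3, SNF 1^3; δ1: rk 3, SNF 1^3
Ȟ^0 = (4 − 3) − 0 = 1, so Ȟ^0 ≅ Z
Ȟ^1 = (6 − 3) − 3 = 0, so Ȟ^1 ≅ 0
Ȟ^2 = (4 − 0) − 3 = 1, so Ȟ^2 ≅ Z


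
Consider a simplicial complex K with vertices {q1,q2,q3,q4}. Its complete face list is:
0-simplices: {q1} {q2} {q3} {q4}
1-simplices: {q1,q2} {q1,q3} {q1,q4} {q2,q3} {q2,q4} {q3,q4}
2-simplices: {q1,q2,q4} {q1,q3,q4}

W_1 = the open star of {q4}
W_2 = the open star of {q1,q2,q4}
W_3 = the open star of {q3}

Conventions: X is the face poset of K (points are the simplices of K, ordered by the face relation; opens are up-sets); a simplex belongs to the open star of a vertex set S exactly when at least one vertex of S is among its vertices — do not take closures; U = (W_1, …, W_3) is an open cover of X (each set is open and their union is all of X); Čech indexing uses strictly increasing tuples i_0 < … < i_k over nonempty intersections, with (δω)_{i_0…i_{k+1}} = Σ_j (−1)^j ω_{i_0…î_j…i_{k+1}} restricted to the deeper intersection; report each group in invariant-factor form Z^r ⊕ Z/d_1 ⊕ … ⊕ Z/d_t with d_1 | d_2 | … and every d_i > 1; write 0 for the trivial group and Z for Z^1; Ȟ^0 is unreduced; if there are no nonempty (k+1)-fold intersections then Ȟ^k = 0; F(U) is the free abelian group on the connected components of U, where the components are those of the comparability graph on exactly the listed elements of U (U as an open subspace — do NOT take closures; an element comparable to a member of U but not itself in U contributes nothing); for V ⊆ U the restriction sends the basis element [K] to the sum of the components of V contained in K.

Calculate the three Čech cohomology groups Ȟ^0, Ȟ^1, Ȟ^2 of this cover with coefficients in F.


Ȟ^0 = Z,  Ȟ^1 = Z,  Ȟ^2 = 0

intersection data:
  W1={{q4},{q1,q4},{q2,q4},{q3,q4},{q1,q2,q4},{q1,q3,q4}} W2={{q1},{q2},{q4},{q1,q2},{q1,q3},{q1,q4},{q2,q3},{q2,q4},{q3,q4},{q1,q2,q4},{q1,q3,q4}} W3={{q3},{q1,q3},{q2,q3},{q3,q4},{q1,q3,q4}}
  W12={{q4},{q1,q4},{q2,q4},{q3,q4},{q1,q2,q4},{q1,q3,q4}} W13={{q3,q4},{q1,q3,q4}} W23={{q1,q3},{q2,q3},{q3,q4},{q1,q3,q4}}
  W123={{q3,q4},{q1,q3,q4}}
components per intersection:
  W1: {{q4},{q1,q4},{q2,q4},{q3,q4},{q1,q2,q4},{q1,q3,q4}}
  W2: {{q1},{q2},{q4},{q1,q2},{q1,q3},{q1,q4},{q2,q3},{q2,q4},{q3,q4},{q1,q2,q4},{q1,q3,q4}}
  W3: {{q3},{q1,q3},{q2,q3},{q3,q4},{q1,q3,q4}}
  W12: {{q4},{q1,q4},{q2,q4},{q3,q4},{q1,q2,q4},{q1,q3,q4}}
  W13: {{q3,q4},{q1,q3,q4}}
  W23: {{q1,q3},{q3,q4},{q1,q3,q4}} {{q2,q3}}
  W123: {{q3,q4},{q1,q3,q4}}
C dims 3,4,1; δ0: rk 2, SNF 1^2; δ1: rk 1, SNF 1^1
Ȟ^0 = (3 − 2) − 0 = 1, so Ȟ^0 ≅ Z
Ȟ^1 = (4 − 1) − 2 = 1, so Ȟ^1 ≅ Z
Ȟ^2 = (1 − 0) − 1 = 0, so Ȟ^2 ≅ 0


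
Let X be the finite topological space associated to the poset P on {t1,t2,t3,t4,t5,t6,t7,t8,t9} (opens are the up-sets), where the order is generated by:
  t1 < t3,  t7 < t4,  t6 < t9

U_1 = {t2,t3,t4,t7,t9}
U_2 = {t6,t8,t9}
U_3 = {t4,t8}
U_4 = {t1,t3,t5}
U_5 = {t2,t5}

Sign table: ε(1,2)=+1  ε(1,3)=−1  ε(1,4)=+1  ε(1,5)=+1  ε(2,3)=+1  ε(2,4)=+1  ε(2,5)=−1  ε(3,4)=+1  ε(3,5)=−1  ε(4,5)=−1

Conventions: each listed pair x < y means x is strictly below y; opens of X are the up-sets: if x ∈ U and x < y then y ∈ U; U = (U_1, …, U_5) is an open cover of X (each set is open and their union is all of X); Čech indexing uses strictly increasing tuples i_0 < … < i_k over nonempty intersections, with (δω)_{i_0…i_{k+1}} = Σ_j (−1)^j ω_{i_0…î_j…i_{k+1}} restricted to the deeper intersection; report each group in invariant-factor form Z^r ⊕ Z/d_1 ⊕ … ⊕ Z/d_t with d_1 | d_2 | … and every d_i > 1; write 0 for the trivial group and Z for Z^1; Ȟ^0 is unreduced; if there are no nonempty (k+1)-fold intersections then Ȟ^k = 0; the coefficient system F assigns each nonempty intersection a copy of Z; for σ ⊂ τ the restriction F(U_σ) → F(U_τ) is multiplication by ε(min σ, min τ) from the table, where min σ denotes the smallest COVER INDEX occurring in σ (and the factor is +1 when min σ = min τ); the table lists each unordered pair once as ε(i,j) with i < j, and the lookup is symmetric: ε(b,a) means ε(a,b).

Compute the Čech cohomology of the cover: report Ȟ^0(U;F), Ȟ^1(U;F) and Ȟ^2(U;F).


Ȟ^0(U;F) ≅ 0,  Ȟ^1(U;F) ≅ Z ⊕ Z/2,  Ȟ^2(U;F) ≅ 0

intersection data:
  U12={t9} U13={t4} U14={t3} U15={t2} U23={t8} U45={t5}
C dims 5,6; δ0: rk 5, SNF 1^4·2
Ȟ^0 = (5 − 5) − 0 = 0, so Ȟ^0 ≅ 0
Ȟ^1 = (6 − 0) − 5 = 1 plus torsion [2], so Ȟ^1 ≅ Z ⊕ Z/2
Ȟ^2 = (0 − 0) − 0 = 0, so Ȟ^2 ≅ 0


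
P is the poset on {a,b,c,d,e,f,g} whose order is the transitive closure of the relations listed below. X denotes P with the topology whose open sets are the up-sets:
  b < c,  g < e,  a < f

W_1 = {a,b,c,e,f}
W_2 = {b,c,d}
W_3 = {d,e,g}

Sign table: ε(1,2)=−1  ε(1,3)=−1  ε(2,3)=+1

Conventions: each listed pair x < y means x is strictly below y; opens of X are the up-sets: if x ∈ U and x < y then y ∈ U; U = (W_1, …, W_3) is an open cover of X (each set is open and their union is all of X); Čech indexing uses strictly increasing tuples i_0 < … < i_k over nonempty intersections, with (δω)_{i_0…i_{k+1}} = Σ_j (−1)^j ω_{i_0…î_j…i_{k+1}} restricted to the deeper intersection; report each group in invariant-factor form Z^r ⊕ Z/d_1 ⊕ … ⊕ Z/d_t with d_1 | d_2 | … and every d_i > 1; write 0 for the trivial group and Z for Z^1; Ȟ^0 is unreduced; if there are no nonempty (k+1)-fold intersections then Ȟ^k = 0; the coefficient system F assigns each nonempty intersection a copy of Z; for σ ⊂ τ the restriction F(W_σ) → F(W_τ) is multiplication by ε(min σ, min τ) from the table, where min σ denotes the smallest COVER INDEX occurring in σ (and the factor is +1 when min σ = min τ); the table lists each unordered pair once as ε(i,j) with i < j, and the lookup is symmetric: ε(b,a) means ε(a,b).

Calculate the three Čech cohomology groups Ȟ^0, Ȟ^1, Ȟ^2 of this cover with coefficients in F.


Ȟ^0(U;F) ≅ Z,  Ȟ^1(U;F) ≅ Z,  Ȟ^2(U;F) ≅ 0

nonempty intersections:
  W12={b,c} W13={e} W23={d}
C dims 3,3; δ0: rk 2, SNF 1^2
Ȟ^0: (3−2)−0=1 ⇒ Z
Ȟ^1: (3−0)−2=1 ⇒ Z
Ȟ^2: (0−0)−0=0 ⇒ 0
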